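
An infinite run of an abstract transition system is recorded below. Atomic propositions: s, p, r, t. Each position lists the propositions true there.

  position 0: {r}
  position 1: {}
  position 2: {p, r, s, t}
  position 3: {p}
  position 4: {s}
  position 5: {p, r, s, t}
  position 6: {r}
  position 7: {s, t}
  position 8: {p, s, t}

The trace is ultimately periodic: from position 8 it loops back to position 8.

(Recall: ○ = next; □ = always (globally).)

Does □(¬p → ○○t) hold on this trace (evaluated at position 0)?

No

¬p → ○○t must hold at every position from 0 onward. It fails at position 1, so □(¬p → ○○t) is false.
Positions where ¬p holds: 0, 1, 4, 6, 7.
Check ○○t at each: 0→ok, 1→fails, 4→fails, 6→ok, 7→ok.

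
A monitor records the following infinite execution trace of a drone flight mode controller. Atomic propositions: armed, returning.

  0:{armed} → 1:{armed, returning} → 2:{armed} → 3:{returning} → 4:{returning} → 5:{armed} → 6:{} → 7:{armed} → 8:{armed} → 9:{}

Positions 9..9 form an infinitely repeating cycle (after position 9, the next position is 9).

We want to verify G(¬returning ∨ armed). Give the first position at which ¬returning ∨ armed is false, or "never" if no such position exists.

3

Check ¬returning ∨ armed at each position in order: 0 ✓, 1 ✓, 2 ✓.
At position 3 the labels are {returning}, so ¬returning ∨ armed is false there. This is the first violation.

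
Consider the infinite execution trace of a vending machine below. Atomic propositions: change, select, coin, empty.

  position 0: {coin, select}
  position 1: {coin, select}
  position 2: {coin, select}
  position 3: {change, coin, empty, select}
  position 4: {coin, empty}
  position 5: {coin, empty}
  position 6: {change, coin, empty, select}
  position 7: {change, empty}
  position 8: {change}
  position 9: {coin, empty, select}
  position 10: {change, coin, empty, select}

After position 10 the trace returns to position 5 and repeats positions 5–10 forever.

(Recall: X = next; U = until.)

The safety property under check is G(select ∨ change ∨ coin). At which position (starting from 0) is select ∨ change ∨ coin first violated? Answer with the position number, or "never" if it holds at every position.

never

select ∨ change ∨ coin holds at every position 0..10, and those are all the positions the trace ever visits, so the invariant G(select ∨ change ∨ coin) is never violated.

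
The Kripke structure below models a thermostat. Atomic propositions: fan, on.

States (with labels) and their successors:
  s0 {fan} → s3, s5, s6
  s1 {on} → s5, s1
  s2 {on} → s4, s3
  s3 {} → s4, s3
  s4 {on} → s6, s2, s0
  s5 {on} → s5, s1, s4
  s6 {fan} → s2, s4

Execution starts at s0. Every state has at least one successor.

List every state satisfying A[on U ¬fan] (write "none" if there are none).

{s1, s2, s3, s4, s5}

States satisfying on: {s1, s2, s4, s5}.
States satisfying ¬fan: {s1, s2, s3, s4, s5}.
States satisfying A[on U ¬fan]: {s1, s2, s3, s4, s5}.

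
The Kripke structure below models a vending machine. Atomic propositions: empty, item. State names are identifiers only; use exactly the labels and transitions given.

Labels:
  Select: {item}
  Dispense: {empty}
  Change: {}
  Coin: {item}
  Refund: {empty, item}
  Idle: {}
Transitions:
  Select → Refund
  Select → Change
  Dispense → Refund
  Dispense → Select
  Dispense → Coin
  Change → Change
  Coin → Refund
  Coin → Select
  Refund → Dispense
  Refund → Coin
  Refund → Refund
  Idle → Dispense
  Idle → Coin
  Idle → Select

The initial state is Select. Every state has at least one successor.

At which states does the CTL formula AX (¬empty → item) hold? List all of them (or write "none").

States satisfying ¬empty → item: {Select, Dispense, Coin, Refund}.
States satisfying AX (¬empty → item): {Dispense, Coin, Refund, Idle}.

{Dispense, Coin, Refund, Idle}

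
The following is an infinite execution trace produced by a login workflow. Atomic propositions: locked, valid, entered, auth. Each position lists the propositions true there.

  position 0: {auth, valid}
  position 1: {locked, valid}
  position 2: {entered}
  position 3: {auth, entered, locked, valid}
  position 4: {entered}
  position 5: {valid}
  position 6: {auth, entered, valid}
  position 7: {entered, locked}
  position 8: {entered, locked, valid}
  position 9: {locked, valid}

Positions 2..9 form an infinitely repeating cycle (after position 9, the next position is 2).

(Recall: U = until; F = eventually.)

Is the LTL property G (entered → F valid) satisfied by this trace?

Yes

entered → F valid holds at every position 0..9, and those are all positions ever visited, so G (entered → F valid) holds.
Positions where entered holds: 2, 3, 4, 6, 7, 8.
Check F valid at each: 2→ok, 3→ok, 4→ok, 6→ok, 7→ok, 8→ok.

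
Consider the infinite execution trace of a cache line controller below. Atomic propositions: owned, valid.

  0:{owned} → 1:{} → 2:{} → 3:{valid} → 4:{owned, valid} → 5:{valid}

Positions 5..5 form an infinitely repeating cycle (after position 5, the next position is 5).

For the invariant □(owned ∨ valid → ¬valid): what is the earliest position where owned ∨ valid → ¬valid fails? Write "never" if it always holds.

Check owned ∨ valid → ¬valid at each position in order: 0 ✓, 1 ✓, 2 ✓.
At position 3 the labels are {valid}, so owned ∨ valid → ¬valid is false there. This is the first violation.

3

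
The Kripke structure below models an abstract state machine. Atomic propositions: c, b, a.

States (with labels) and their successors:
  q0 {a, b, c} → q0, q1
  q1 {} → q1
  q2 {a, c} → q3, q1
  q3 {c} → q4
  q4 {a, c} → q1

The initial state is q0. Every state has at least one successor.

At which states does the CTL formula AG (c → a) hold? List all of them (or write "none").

{q0, q1, q4}

States satisfying c → a: {q0, q1, q2, q4}.
States satisfying AG (c → a): {q0, q1, q4}.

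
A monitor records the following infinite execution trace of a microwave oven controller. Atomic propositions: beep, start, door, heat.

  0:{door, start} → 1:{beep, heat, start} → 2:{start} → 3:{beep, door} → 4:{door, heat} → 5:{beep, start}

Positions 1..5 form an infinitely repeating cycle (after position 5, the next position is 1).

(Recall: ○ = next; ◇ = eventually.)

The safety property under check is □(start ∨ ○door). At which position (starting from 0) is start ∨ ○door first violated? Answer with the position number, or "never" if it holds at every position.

Check start ∨ ○door at each position in order: 0 ✓, 1 ✓, 2 ✓, 3 ✓.
At position 4 the labels are {door, heat} and the next position 5 has {beep, start}, so start ∨ ○door is false there. This is the first violation.

4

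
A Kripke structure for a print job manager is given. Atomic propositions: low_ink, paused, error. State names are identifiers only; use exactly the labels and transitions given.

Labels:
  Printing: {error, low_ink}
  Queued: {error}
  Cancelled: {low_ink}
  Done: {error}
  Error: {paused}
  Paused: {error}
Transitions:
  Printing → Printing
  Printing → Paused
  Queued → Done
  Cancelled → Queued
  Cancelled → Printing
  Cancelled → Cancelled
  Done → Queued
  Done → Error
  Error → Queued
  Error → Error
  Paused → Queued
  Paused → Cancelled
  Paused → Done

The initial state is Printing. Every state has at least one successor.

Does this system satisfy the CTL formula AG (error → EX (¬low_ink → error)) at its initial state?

Satisfied

States satisfying error → EX (¬low_ink → error): {Printing, Queued, Cancelled, Done, Error, Paused}.
States satisfying AG (error → EX (¬low_ink → error)): {Printing, Queued, Cancelled, Done, Error, Paused}.
Every state reachable from Printing satisfies error → EX (¬low_ink → error).
Printing ∈ Sat(AG (error → EX (¬low_ink → error))).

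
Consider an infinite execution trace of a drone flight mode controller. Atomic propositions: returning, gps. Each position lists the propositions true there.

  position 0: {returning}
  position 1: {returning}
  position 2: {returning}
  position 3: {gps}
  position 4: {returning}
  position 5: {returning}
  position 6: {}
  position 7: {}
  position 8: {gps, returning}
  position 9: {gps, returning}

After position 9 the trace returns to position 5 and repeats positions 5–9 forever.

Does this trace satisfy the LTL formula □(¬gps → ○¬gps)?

¬gps → ○¬gps must hold at every position from 0 onward. It fails at position 2, so □(¬gps → ○¬gps) is false.
Positions where ¬gps holds: 0, 1, 2, 4, 5, 6, 7.
Check ○¬gps at each: 0→ok, 1→ok, 2→fails, 4→ok, 5→ok, 6→ok, 7→fails.

Violated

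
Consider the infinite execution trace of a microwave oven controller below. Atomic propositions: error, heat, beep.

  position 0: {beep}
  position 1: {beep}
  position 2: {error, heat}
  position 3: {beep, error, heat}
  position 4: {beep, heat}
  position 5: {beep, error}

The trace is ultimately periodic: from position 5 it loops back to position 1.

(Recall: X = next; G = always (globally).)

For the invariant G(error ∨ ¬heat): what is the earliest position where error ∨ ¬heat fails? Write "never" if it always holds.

Check error ∨ ¬heat at each position in order: 0 ✓, 1 ✓, 2 ✓, 3 ✓.
At position 4 the labels are {beep, heat}, so error ∨ ¬heat is false there. This is the first violation.

4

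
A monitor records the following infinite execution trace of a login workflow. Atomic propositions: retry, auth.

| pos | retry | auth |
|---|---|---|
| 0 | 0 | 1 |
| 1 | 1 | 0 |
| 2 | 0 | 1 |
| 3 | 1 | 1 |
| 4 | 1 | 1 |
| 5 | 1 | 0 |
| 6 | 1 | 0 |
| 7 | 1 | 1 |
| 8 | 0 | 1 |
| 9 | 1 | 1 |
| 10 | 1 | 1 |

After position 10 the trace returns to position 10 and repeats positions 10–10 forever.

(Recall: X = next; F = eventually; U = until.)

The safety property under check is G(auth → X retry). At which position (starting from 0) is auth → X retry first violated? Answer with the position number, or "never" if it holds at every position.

Check auth → X retry at each position in order: 0 ✓, 1 ✓, 2 ✓, 3 ✓, 4 ✓, 5 ✓, 6 ✓.
At position 7 the labels are {auth, retry} and the next position 8 has {auth}, so auth → X retry is false there. This is the first violation.

7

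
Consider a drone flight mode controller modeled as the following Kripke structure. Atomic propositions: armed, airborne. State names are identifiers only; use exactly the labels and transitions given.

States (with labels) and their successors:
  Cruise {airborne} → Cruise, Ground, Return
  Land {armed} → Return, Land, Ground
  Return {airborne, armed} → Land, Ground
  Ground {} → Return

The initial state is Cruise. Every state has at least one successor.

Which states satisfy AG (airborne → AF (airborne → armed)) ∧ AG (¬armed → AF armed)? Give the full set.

{Land, Return, Ground}

States satisfying airborne → AF (airborne → armed): {Land, Return, Ground}.
States satisfying AG (airborne → AF (airborne → armed)): {Land, Return, Ground}.
States satisfying ¬armed → AF armed: {Land, Return, Ground}.
States satisfying AG (¬armed → AF armed): {Land, Return, Ground}.
States satisfying AG (airborne → AF (airborne → armed)) ∧ AG (¬armed → AF armed): {Land, Return, Ground}.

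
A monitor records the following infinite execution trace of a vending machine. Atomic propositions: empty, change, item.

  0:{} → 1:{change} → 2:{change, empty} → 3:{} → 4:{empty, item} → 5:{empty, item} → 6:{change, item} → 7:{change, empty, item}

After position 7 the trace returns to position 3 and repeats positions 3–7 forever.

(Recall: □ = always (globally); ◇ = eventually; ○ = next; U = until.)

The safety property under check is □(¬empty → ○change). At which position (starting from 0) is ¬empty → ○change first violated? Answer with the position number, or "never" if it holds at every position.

Check ¬empty → ○change at each position in order: 0 ✓, 1 ✓, 2 ✓.
At position 3 the labels are {} and the next position 4 has {empty, item}, so ¬empty → ○change is false there. This is the first violation.

3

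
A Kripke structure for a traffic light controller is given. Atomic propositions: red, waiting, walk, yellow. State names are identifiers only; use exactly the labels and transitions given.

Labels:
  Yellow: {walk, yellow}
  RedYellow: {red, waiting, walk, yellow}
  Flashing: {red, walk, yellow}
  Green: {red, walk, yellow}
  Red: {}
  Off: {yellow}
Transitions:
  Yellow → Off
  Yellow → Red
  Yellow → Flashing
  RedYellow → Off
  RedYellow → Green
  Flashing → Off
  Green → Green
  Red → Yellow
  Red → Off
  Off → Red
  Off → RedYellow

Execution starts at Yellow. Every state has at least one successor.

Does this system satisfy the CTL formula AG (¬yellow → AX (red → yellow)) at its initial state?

States satisfying ¬yellow → AX (red → yellow): {Yellow, RedYellow, Flashing, Green, Red, Off}.
States satisfying AG (¬yellow → AX (red → yellow)): {Yellow, RedYellow, Flashing, Green, Red, Off}.
Every state reachable from Yellow satisfies ¬yellow → AX (red → yellow).
Yellow ∈ Sat(AG (¬yellow → AX (red → yellow))).

Holds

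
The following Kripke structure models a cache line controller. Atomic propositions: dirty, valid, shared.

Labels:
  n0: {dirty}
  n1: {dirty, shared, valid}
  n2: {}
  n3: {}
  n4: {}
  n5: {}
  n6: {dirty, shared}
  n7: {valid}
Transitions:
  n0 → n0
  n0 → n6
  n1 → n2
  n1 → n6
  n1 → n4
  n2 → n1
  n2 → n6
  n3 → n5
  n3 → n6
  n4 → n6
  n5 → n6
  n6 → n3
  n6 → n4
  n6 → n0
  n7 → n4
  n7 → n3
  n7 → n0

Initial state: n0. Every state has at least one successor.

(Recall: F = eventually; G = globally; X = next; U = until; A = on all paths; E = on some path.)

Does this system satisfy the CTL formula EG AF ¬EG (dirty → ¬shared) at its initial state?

States satisfying AF ¬EG (dirty → ¬shared): {n1, n2, n3, n4, n5, n6}.
States satisfying EG AF ¬EG (dirty → ¬shared): {n1, n2, n3, n4, n5, n6}.
No suitable path/successor from n0 witnesses the formula.
n0 ∉ Sat(EG AF ¬EG (dirty → ¬shared)).

Does not hold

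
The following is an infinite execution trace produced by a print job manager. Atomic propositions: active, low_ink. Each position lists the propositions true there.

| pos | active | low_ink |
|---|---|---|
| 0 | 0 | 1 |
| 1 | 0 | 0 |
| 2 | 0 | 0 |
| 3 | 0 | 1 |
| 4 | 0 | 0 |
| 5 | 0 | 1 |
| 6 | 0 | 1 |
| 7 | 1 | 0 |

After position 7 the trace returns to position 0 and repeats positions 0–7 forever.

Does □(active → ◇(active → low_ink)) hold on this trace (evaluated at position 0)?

active → ◇(active → low_ink) holds at every position 0..7, and those are all positions ever visited, so □(active → ◇(active → low_ink)) holds.
Positions where active holds: 7.
Check ◇(active → low_ink) at each: 7→ok.

Holds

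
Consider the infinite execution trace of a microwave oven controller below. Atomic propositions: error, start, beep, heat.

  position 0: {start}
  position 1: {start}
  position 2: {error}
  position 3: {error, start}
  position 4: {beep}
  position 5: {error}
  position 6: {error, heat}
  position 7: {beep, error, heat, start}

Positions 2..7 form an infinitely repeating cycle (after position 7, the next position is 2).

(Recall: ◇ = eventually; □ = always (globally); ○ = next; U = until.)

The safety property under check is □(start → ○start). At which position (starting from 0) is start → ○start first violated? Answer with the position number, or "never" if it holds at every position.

1

Check start → ○start at each position in order: 0 ✓.
At position 1 the labels are {start} and the next position 2 has {error}, so start → ○start is false there. This is the first violation.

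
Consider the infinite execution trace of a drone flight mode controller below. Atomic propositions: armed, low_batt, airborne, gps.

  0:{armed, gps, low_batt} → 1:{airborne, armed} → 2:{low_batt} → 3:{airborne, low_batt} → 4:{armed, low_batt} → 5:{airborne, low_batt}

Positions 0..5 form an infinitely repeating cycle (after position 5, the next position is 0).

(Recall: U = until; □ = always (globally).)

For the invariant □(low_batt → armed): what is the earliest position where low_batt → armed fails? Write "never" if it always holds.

2

Check low_batt → armed at each position in order: 0 ✓, 1 ✓.
At position 2 the labels are {low_batt}, so low_batt → armed is false there. This is the first violation.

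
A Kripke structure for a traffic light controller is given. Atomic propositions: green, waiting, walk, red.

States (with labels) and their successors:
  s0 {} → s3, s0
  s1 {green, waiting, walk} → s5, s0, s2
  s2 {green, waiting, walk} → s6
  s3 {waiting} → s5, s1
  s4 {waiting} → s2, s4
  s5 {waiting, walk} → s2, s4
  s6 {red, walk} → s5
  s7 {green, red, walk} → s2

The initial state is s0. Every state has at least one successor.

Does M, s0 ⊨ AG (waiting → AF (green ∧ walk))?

No

States satisfying waiting → AF (green ∧ walk): {s0, s1, s2, s6, s7}.
States satisfying AG (waiting → AF (green ∧ walk)): ∅.
s3 is reachable from s0 and violates waiting → AF (green ∧ walk), so AG fails at s0.
s0 ∉ Sat(AG (waiting → AF (green ∧ walk))).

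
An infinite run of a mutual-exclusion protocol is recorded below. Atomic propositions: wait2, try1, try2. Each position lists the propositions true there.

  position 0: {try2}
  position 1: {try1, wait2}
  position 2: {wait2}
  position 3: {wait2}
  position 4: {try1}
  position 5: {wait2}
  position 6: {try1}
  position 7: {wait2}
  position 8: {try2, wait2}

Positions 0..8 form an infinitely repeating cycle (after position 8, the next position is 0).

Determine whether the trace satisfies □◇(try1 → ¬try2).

Holds

◇(try1 → ¬try2) holds at every position 0..8, and those are all positions ever visited, so □◇(try1 → ¬try2) holds.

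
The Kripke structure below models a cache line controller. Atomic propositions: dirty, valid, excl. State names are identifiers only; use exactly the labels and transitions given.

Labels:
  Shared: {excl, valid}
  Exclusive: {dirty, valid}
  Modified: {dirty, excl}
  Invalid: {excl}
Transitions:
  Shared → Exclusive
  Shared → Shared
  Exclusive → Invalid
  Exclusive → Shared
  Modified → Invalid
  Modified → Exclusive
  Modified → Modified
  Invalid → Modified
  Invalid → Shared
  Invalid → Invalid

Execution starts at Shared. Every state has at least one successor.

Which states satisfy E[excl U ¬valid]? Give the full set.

{Modified, Invalid}

States satisfying excl: {Shared, Modified, Invalid}.
States satisfying ¬valid: {Modified, Invalid}.
States satisfying E[excl U ¬valid]: {Modified, Invalid}.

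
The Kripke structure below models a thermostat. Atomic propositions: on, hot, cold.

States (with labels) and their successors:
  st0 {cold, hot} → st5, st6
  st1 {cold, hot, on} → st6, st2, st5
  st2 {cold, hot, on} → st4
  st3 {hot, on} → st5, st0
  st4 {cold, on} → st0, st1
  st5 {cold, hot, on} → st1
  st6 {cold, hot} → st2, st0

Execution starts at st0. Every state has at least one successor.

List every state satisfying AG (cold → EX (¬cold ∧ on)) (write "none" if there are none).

none

States satisfying cold → EX (¬cold ∧ on): {st3}.
States satisfying AG (cold → EX (¬cold ∧ on)): ∅.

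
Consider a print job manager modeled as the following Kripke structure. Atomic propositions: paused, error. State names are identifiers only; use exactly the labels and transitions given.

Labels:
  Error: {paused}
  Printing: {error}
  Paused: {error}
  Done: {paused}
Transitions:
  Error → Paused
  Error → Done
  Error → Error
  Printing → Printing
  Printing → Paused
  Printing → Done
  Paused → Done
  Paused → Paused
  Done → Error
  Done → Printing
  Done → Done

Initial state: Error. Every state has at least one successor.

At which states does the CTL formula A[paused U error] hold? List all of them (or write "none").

{Printing, Paused}

States satisfying paused: {Error, Done}.
States satisfying error: {Printing, Paused}.
States satisfying A[paused U error]: {Printing, Paused}.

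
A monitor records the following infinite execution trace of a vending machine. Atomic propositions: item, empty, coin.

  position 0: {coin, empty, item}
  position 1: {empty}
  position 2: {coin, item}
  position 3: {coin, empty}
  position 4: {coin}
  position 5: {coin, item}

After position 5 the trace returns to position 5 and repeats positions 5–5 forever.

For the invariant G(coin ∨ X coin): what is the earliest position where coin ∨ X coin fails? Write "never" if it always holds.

coin ∨ X coin holds at every position 0..5, and those are all the positions the trace ever visits, so the invariant G(coin ∨ X coin) is never violated.

never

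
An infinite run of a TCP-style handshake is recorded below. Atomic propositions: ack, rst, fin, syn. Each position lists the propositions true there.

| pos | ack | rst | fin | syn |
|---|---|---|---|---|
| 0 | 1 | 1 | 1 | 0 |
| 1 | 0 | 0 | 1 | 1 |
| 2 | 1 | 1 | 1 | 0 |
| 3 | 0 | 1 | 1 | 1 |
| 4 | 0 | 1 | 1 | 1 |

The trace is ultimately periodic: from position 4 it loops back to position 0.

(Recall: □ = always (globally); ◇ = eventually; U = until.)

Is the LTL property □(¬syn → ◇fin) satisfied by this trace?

¬syn → ◇fin holds at every position 0..4, and those are all positions ever visited, so □(¬syn → ◇fin) holds.
Positions where ¬syn holds: 0, 2.
Check ◇fin at each: 0→ok, 2→ok.

Holds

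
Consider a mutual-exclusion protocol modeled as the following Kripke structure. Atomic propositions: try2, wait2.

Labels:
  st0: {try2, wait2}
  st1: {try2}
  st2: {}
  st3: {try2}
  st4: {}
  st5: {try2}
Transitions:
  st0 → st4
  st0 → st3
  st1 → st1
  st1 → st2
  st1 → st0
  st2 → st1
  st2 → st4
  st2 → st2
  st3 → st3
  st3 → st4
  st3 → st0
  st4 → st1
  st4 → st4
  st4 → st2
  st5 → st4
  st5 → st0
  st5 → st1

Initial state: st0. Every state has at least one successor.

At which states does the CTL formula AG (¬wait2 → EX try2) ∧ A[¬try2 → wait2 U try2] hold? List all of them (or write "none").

States satisfying ¬wait2 → EX try2: {st0, st1, st2, st3, st4, st5}.
States satisfying AG (¬wait2 → EX try2): {st0, st1, st2, st3, st4, st5}.
States satisfying ¬try2 → wait2: {st0, st1, st3, st5}.
States satisfying try2: {st0, st1, st3, st5}.
States satisfying A[¬try2 → wait2 U try2]: {st0, st1, st3, st5}.
States satisfying AG (¬wait2 → EX try2) ∧ A[¬try2 → wait2 U try2]: {st0, st1, st3, st5}.

{st0, st1, st3, st5}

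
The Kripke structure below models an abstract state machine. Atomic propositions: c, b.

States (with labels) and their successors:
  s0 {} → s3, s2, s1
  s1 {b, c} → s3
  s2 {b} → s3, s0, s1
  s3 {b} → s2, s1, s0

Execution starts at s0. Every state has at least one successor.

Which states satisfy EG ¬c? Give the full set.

States satisfying ¬c: {s0, s2, s3}.
States satisfying EG ¬c: {s0, s2, s3}.

{s0, s2, s3}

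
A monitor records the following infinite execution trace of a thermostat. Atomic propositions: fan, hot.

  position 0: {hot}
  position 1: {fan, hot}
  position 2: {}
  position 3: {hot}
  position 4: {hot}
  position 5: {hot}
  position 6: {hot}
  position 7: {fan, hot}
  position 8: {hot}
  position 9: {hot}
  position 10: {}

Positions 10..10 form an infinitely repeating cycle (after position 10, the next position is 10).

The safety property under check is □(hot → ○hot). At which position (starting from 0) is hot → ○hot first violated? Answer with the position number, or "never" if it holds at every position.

Check hot → ○hot at each position in order: 0 ✓.
At position 1 the labels are {fan, hot} and the next position 2 has {}, so hot → ○hot is false there. This is the first violation.

1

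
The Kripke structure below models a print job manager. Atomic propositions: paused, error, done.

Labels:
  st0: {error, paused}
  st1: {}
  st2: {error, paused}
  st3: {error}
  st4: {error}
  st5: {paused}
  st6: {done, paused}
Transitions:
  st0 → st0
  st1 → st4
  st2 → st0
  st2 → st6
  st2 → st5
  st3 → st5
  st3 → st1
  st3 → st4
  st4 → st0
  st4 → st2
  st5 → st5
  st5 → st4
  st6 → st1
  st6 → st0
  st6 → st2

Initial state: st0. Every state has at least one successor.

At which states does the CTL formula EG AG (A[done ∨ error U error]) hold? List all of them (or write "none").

States satisfying AG (A[done ∨ error U error]): {st0}.
States satisfying EG AG (A[done ∨ error U error]): {st0}.

{st0}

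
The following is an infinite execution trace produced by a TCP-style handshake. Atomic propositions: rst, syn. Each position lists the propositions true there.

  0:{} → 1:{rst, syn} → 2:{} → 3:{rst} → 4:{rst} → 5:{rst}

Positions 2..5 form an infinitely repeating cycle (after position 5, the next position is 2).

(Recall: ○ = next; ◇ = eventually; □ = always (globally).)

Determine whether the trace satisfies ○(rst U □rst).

The position after 0 is 1; rst U □rst is false there.

No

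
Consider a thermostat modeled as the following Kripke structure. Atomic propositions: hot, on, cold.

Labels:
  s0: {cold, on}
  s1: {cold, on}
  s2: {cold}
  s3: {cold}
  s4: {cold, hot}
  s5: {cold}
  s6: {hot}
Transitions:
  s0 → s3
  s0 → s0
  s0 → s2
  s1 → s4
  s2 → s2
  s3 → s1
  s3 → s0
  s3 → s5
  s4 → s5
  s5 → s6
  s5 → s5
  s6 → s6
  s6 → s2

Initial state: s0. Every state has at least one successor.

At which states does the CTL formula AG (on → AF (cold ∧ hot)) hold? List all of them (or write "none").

States satisfying on → AF (cold ∧ hot): {s1, s2, s3, s4, s5, s6}.
States satisfying AG (on → AF (cold ∧ hot)): {s1, s2, s4, s5, s6}.

{s1, s2, s4, s5, s6}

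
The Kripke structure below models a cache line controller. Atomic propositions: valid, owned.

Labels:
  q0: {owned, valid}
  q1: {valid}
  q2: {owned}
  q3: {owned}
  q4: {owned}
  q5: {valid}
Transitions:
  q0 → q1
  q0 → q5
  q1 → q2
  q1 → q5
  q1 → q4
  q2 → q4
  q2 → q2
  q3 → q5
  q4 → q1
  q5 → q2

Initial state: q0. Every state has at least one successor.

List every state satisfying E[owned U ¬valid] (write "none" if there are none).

States satisfying owned: {q0, q2, q3, q4}.
States satisfying ¬valid: {q2, q3, q4}.
States satisfying E[owned U ¬valid]: {q2, q3, q4}.

{q2, q3, q4}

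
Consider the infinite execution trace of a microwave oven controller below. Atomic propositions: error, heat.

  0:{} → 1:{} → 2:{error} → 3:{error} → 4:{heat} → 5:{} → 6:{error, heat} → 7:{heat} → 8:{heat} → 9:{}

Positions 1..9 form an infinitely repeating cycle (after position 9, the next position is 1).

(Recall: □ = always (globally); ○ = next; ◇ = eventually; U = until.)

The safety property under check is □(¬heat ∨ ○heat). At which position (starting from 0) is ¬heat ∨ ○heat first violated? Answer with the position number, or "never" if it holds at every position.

Check ¬heat ∨ ○heat at each position in order: 0 ✓, 1 ✓, 2 ✓, 3 ✓.
At position 4 the labels are {heat} and the next position 5 has {}, so ¬heat ∨ ○heat is false there. This is the first violation.

4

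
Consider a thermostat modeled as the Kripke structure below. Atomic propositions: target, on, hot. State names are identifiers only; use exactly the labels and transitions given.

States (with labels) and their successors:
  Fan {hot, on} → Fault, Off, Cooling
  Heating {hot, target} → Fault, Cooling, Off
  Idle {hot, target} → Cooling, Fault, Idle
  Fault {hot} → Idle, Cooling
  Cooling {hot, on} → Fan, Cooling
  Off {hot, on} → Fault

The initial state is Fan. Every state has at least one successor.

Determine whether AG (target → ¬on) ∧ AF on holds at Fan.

States satisfying target → ¬on: {Fan, Heating, Idle, Fault, Cooling, Off}.
States satisfying AG (target → ¬on): {Fan, Heating, Idle, Fault, Cooling, Off}.
States satisfying on: {Fan, Cooling, Off}.
States satisfying AF on: {Fan, Cooling, Off}.
States satisfying AG (target → ¬on) ∧ AF on: {Fan, Cooling, Off}.
Fan ∈ Sat(AG (target → ¬on) ∧ AF on).

Satisfied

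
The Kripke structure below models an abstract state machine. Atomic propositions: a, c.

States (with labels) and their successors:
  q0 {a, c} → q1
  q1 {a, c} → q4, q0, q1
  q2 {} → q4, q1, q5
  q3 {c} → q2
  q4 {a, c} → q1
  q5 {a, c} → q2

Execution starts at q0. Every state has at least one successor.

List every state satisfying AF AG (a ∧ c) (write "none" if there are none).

States satisfying AG (a ∧ c): {q0, q1, q4}.
States satisfying AF AG (a ∧ c): {q0, q1, q4}.

{q0, q1, q4}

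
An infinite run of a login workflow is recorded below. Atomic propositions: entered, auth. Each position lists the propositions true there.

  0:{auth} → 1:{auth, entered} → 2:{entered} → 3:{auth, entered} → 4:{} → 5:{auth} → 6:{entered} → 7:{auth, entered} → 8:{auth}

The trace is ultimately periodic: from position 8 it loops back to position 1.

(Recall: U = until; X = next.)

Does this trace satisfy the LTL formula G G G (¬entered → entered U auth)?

G G (¬entered → entered U auth) must hold at every position from 0 onward. It fails at position 0, so G G G (¬entered → entered U auth) is false.

Violated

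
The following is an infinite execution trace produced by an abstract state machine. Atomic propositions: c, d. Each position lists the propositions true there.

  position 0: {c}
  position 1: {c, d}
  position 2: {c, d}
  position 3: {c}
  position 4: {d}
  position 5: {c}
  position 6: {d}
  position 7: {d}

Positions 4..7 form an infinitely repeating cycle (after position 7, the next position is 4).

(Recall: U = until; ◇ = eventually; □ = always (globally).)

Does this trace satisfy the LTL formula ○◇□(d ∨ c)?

Satisfied

The position after 0 is 1; ◇□(d ∨ c) is true there.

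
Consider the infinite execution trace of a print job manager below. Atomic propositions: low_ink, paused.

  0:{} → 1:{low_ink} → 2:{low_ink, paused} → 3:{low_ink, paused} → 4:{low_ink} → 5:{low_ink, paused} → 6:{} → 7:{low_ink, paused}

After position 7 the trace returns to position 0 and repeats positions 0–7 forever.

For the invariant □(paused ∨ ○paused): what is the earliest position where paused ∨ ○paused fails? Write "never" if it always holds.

0

At position 0 the labels are {} and the next position 1 has {low_ink}, so paused ∨ ○paused is false there. This is the first violation.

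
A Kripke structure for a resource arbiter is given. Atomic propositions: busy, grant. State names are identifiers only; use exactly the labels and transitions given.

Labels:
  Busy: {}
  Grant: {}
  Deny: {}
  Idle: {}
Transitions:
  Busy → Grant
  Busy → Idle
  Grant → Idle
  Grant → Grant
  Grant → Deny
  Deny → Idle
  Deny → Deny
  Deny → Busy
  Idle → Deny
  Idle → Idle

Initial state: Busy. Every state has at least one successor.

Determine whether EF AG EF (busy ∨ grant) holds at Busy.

No

States satisfying AG EF (busy ∨ grant): ∅.
States satisfying EF AG EF (busy ∨ grant): ∅.
No suitable path/successor from Busy witnesses the formula.
Busy ∉ Sat(EF AG EF (busy ∨ grant)).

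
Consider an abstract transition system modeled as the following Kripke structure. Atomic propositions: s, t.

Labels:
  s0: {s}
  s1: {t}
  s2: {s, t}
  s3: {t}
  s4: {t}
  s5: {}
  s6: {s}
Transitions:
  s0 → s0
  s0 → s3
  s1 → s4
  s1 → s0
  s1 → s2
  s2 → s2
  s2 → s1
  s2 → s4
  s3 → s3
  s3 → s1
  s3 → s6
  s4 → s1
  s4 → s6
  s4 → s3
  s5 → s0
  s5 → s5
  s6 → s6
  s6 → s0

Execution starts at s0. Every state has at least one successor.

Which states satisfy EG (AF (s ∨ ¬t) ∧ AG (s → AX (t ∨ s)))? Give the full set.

States satisfying AF (s ∨ ¬t) ∧ AG (s → AX (t ∨ s)): {s0, s2, s5, s6}.
States satisfying EG (AF (s ∨ ¬t) ∧ AG (s → AX (t ∨ s))): {s0, s2, s5, s6}.

{s0, s2, s5, s6}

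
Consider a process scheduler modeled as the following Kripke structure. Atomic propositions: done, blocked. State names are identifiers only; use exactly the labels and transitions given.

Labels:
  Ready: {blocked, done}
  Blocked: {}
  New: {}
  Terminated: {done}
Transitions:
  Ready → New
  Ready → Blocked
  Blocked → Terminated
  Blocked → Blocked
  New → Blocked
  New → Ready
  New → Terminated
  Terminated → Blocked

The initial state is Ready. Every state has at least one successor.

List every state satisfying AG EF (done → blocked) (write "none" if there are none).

{Ready, Blocked, New, Terminated}

States satisfying EF (done → blocked): {Ready, Blocked, New, Terminated}.
States satisfying AG EF (done → blocked): {Ready, Blocked, New, Terminated}.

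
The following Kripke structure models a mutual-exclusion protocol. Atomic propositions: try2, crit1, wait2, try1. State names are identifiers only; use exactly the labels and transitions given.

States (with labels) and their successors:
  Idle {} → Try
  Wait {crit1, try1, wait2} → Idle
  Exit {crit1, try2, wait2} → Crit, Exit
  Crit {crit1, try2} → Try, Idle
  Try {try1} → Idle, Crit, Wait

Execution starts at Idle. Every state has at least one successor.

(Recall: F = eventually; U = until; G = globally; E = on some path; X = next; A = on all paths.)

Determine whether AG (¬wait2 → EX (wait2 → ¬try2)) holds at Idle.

States satisfying ¬wait2 → EX (wait2 → ¬try2): {Idle, Wait, Exit, Crit, Try}.
States satisfying AG (¬wait2 → EX (wait2 → ¬try2)): {Idle, Wait, Exit, Crit, Try}.
Every state reachable from Idle satisfies ¬wait2 → EX (wait2 → ¬try2).
Idle ∈ Sat(AG (¬wait2 → EX (wait2 → ¬try2))).

Satisfied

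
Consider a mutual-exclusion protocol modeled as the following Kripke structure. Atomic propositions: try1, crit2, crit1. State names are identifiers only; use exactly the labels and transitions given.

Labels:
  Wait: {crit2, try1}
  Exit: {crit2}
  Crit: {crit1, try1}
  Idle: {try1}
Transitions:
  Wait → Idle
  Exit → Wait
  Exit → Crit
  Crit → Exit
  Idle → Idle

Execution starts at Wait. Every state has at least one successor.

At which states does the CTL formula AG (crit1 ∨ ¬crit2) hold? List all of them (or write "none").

States satisfying crit1 ∨ ¬crit2: {Crit, Idle}.
States satisfying AG (crit1 ∨ ¬crit2): {Idle}.

{Idle}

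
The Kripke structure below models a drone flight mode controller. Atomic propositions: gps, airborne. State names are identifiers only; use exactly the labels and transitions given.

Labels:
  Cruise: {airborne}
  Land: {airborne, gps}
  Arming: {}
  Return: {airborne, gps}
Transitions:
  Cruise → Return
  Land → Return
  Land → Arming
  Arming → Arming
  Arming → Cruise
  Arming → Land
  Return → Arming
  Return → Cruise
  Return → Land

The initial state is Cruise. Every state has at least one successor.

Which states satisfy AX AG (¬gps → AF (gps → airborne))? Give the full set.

States satisfying AG (¬gps → AF (gps → airborne)): {Cruise, Land, Arming, Return}.
States satisfying AX AG (¬gps → AF (gps → airborne)): {Cruise, Land, Arming, Return}.

{Cruise, Land, Arming, Return}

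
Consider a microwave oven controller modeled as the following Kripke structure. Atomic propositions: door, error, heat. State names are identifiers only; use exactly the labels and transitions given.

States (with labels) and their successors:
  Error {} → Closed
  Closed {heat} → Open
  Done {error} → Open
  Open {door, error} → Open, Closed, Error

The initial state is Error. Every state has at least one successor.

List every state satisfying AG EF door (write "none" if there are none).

{Error, Closed, Done, Open}

States satisfying EF door: {Error, Closed, Done, Open}.
States satisfying AG EF door: {Error, Closed, Done, Open}.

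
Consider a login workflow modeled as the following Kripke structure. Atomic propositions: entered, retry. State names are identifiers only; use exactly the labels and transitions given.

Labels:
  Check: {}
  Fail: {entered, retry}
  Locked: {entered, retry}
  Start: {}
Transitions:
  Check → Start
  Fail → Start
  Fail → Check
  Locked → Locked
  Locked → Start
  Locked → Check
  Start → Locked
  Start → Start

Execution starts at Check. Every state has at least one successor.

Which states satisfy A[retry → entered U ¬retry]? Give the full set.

{Check, Fail, Start}

States satisfying retry → entered: {Check, Fail, Locked, Start}.
States satisfying ¬retry: {Check, Start}.
States satisfying A[retry → entered U ¬retry]: {Check, Fail, Start}.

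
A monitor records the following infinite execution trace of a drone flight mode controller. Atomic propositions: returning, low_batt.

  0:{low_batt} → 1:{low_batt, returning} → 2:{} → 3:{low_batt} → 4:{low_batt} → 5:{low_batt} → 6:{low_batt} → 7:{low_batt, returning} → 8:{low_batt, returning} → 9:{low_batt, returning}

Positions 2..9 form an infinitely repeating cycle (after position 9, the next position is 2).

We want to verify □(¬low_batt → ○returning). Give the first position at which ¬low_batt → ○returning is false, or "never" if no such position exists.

2

Check ¬low_batt → ○returning at each position in order: 0 ✓, 1 ✓.
At position 2 the labels are {} and the next position 3 has {low_batt}, so ¬low_batt → ○returning is false there. This is the first violation.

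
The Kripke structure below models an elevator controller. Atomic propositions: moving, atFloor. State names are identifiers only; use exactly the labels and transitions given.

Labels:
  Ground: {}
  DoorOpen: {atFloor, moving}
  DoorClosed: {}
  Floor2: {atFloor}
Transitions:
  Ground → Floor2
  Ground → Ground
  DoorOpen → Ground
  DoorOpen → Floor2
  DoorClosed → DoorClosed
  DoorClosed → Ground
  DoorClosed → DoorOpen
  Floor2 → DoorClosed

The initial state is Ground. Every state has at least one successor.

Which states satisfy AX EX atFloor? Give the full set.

{DoorClosed, Floor2}

States satisfying EX atFloor: {Ground, DoorOpen, DoorClosed}.
States satisfying AX EX atFloor: {DoorClosed, Floor2}.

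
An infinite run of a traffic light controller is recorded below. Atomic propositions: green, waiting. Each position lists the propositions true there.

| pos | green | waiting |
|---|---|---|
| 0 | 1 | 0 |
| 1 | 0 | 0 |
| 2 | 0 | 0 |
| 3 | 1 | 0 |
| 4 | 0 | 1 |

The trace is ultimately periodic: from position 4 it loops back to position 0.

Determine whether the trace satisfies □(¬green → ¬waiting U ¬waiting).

¬green → ¬waiting U ¬waiting must hold at every position from 0 onward. It fails at position 4, so □(¬green → ¬waiting U ¬waiting) is false.
Positions where ¬green holds: 1, 2, 4.
Check ¬waiting U ¬waiting at each: 1→ok, 2→ok, 4→fails.

Violated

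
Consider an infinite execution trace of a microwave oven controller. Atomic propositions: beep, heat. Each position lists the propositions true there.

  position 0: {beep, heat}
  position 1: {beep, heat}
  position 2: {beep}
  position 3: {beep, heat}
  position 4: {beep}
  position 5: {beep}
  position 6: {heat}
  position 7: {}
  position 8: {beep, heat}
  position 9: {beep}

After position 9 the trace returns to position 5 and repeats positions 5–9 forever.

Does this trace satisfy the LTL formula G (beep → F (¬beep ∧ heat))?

beep → F (¬beep ∧ heat) holds at every position 0..9, and those are all positions ever visited, so G (beep → F (¬beep ∧ heat)) holds.
Positions where beep holds: 0, 1, 2, 3, 4, 5, 8, 9.
Check F (¬beep ∧ heat) at each: 0→ok, 1→ok, 2→ok, 3→ok, 4→ok, 5→ok, 8→ok, 9→ok.

Yes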